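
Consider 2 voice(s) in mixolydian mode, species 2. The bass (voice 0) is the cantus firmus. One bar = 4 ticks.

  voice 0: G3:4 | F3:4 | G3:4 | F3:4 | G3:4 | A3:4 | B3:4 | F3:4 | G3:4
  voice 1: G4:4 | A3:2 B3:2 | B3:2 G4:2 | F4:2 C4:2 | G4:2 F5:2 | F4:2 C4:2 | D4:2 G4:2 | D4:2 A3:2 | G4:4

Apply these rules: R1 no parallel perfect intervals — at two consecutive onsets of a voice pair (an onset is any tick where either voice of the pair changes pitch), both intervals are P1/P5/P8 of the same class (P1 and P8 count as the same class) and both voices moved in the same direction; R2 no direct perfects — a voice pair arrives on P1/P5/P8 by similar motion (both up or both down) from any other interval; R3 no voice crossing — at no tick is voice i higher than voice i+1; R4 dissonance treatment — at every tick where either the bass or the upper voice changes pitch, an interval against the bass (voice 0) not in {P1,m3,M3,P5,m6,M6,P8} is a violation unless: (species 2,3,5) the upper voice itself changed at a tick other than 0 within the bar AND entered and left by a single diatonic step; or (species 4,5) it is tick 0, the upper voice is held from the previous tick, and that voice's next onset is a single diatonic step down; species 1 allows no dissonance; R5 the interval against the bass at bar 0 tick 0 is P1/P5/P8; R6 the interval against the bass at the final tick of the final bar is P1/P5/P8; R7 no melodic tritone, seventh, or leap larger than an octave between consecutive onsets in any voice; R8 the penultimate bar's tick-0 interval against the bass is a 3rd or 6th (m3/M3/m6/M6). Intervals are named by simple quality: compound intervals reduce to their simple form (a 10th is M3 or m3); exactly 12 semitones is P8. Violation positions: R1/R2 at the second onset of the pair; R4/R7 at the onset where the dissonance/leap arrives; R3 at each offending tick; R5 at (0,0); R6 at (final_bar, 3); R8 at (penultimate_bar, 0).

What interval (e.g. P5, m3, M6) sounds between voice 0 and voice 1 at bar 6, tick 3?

m6

voice 0=B3 voice 1=G4 -> m6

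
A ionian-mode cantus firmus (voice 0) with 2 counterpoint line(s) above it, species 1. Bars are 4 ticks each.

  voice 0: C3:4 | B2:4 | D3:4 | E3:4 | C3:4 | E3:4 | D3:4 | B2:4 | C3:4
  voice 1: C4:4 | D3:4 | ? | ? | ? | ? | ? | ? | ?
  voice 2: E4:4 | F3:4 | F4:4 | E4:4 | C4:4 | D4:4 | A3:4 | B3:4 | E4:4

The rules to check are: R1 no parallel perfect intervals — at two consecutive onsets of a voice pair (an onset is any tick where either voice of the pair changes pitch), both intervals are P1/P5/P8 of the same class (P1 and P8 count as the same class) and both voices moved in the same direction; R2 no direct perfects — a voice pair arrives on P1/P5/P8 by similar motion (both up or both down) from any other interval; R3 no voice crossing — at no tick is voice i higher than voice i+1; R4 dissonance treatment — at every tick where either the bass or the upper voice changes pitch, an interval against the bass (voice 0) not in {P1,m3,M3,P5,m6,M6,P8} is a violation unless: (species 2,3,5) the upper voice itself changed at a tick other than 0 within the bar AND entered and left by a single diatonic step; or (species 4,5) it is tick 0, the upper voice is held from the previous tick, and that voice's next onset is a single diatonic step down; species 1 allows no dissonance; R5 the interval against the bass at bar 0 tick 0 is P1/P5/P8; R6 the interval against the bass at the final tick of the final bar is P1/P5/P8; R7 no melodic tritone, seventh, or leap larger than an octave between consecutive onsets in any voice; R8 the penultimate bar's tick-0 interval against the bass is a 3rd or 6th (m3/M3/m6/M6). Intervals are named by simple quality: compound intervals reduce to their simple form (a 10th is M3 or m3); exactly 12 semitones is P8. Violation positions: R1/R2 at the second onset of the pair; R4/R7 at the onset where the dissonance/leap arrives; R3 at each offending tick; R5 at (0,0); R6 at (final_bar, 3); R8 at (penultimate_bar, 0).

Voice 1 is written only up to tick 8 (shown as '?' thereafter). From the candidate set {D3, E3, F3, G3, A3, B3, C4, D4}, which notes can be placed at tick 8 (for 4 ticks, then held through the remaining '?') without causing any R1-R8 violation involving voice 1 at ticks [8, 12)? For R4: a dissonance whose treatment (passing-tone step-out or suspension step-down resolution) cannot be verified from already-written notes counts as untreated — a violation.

D3: legal
E3: violates R4
F3: violates R2
G3: violates R4
A3: violates R2
B3: legal
C4: violates R4,R7
D4: violates R2

{B3, D3}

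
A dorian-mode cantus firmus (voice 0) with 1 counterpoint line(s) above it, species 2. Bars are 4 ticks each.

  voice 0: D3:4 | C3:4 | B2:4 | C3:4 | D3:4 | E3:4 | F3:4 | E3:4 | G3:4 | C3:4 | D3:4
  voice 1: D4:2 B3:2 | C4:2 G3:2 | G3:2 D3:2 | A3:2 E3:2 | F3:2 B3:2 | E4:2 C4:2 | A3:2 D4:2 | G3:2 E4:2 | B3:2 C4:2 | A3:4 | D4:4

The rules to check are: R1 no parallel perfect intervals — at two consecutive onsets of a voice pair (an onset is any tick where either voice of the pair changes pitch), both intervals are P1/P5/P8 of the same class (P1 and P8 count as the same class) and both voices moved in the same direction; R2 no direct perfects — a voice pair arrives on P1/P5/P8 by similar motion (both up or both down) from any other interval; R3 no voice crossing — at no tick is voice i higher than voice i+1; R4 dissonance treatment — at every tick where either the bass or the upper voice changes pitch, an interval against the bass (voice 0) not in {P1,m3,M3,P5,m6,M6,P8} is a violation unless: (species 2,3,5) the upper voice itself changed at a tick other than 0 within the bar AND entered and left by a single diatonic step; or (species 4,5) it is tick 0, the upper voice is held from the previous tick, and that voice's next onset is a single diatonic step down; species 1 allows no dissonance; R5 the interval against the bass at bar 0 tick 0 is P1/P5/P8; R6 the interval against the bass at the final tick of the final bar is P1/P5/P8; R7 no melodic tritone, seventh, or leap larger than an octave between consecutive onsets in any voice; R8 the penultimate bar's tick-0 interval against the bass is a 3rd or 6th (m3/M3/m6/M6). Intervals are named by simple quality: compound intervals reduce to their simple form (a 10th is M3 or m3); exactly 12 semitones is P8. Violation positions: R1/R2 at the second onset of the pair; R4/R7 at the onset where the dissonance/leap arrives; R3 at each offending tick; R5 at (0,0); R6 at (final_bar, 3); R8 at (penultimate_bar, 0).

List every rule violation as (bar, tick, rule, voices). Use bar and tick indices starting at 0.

(4, 2, R7, (1,))
(5, 0, R2, (0, 1))
(8, 2, R4, (0, 1))
(10, 0, R2, (0, 1))

bar 0: v0=D3 v1=D4 downbeat P8
bar 1: v0=C3 v1=C4 downbeat P8
bar 2: v0=B2 v1=G3 downbeat m6
bar 3: v0=C3 v1=A3 downbeat M6
bar 4: v0=D3 v1=F3 downbeat m3
bar 5: v0=E3 v1=E4 downbeat P8
bar 6: v0=F3 v1=A3 downbeat M3
bar 7: v0=E3 v1=G3 downbeat m3
bar 8: v0=G3 v1=B3 downbeat M3
bar 9: v0=C3 v1=A3 downbeat M6
bar 10: v0=D3 v1=D4 downbeat P8
  -> R7 @ bar 4 tick 2 v(1,): F3->B3 leap 6st
  -> R2 @ bar 5 tick 0 v(0, 1): D3/B3 M6 -> E3/E4 P8 similar
  -> R4 @ bar 8 tick 2 v(0, 1): G3/C4 P4 untreated
  -> R2 @ bar 10 tick 0 v(0, 1): C3/A3 M6 -> D3/D4 P8 similar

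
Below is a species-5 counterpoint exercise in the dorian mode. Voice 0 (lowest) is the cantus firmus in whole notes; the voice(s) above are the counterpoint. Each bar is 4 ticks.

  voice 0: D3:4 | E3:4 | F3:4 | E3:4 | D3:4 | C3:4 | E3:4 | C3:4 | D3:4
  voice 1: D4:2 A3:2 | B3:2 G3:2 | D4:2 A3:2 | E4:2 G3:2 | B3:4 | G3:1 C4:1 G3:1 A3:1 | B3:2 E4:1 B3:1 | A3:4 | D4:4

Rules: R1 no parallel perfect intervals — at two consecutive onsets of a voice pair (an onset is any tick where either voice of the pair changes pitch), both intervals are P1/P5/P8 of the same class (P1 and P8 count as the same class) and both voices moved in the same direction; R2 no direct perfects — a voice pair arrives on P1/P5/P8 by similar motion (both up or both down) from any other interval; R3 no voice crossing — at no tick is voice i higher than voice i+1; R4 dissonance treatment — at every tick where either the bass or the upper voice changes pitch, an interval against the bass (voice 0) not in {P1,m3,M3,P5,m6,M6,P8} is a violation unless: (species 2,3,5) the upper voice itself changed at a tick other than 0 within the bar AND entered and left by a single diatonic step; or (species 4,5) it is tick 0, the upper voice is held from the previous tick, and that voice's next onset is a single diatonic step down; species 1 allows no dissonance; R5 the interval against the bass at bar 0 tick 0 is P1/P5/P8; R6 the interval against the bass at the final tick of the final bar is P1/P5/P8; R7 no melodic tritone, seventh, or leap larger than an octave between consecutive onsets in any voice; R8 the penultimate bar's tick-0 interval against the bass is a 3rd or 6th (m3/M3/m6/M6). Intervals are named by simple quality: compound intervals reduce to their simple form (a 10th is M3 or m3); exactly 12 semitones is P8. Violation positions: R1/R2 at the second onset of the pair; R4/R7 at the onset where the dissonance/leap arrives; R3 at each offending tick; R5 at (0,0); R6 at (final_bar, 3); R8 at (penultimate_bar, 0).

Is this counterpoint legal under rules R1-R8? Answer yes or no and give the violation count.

No (4 violations)

bar 0: v0=D3 v1=D4 (P8)
bar 1: v0=E3 v1=B3 (P5)
bar 2: v0=F3 v1=D4 (M6)
bar 3: v0=E3 v1=E4 (P8)
bar 4: v0=D3 v1=B3 (M6)
bar 5: v0=C3 v1=G3 (P5)
bar 6: v0=E3 v1=B3 (P5)
bar 7: v0=C3 v1=A3 (M6)
bar 8: v0=D3 v1=D4 (P8)
  R1 @ bar1.0: D3/A3 P5 -> E3/B3 P5 similar
  R2 @ bar5.0: D3/B3 M6 -> C3/G3 P5 similar
  R2 @ bar6.0: C3/A3 M6 -> E3/B3 P5 similar
  R2 @ bar8.0: C3/A3 M6 -> D3/D4 P8 similar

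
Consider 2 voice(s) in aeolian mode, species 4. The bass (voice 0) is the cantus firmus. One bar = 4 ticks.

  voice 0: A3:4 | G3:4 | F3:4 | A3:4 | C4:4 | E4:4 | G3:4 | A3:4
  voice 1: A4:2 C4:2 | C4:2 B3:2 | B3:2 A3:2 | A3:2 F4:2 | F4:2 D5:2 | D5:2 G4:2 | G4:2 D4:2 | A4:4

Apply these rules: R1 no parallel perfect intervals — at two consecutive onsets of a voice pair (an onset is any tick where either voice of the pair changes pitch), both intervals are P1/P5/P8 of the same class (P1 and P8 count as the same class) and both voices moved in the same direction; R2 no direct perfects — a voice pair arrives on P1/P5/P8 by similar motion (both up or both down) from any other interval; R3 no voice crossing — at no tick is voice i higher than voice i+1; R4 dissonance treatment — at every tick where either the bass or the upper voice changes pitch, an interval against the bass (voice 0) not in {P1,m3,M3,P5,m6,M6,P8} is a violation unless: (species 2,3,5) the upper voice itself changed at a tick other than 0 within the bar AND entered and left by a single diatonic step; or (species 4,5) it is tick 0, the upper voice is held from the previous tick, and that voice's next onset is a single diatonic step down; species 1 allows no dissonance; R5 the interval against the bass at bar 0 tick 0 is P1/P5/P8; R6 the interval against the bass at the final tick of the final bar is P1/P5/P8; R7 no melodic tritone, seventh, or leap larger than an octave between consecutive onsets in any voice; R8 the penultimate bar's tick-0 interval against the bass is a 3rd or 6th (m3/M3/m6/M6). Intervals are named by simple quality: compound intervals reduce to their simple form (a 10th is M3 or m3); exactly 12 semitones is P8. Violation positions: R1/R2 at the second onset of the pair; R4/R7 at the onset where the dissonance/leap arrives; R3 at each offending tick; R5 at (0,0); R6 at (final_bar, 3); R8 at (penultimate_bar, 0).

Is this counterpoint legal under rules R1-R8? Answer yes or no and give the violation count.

No (5 violations)

bar 0: v0=A3 v1=A4 (P8)
bar 1: v0=G3 v1=C4 (P4)
bar 2: v0=F3 v1=B3 (TT)
bar 3: v0=A3 v1=A3 (P1)
bar 4: v0=C4 v1=F4 (P4)
bar 5: v0=E4 v1=D5 (m7)
bar 6: v0=G3 v1=G4 (P8)
bar 7: v0=A3 v1=A4 (P8)
  R4 @ bar4.0: C4/F4 P4 untreated
  R4 @ bar4.2: C4/D5 M2 untreated
  R4 @ bar5.0: E4/D5 m7 untreated
  R8 @ bar6.0: penult P8 not 3rd/6th
  R2 @ bar7.0: G3/D4 P5 -> A3/A4 P8 similar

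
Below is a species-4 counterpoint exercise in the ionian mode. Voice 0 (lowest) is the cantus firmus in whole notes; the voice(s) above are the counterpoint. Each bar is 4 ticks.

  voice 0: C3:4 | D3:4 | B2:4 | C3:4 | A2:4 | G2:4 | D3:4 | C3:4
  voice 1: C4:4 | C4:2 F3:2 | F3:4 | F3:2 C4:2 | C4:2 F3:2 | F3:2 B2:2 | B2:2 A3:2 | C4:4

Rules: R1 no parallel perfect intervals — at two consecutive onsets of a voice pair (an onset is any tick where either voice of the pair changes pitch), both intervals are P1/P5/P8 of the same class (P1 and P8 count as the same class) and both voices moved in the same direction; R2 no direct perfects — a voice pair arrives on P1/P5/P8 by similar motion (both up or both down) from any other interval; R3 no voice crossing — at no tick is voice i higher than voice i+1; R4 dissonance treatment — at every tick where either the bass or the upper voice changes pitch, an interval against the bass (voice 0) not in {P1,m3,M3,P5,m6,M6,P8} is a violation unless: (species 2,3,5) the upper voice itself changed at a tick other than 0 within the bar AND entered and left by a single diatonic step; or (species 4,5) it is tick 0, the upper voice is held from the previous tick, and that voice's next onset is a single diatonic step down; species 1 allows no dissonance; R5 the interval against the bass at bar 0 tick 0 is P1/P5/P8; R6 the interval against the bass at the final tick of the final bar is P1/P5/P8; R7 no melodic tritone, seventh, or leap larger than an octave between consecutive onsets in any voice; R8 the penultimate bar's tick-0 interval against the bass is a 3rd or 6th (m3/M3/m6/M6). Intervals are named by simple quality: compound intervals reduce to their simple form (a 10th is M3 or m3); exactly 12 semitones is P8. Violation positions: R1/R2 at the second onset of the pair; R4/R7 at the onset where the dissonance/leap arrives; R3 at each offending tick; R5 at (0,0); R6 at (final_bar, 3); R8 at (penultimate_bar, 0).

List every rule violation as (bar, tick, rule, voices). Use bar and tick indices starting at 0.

(1, 0, R4, (0, 1))
(2, 0, R4, (0, 1))
(3, 0, R4, (0, 1))
(5, 0, R4, (0, 1))
(5, 2, R7, (1,))
(6, 0, R3, (0, 1))
(6, 1, R3, (0, 1))
(6, 2, R7, (1,))

bar 0: v0=C3 v1=C4 downbeat P8
bar 1: v0=D3 v1=C4 downbeat m7
bar 2: v0=B2 v1=F3 downbeat TT
bar 3: v0=C3 v1=F3 downbeat P4
bar 4: v0=A2 v1=C4 downbeat m3
bar 5: v0=G2 v1=F3 downbeat m7
bar 6: v0=D3 v1=B2 downbeat m3
bar 7: v0=C3 v1=C4 downbeat P8
  -> R4 @ bar 1 tick 0 v(0, 1): D3/C4 m7 untreated
  -> R4 @ bar 2 tick 0 v(0, 1): B2/F3 TT untreated
  -> R4 @ bar 3 tick 0 v(0, 1): C3/F3 P4 untreated
  -> R4 @ bar 5 tick 0 v(0, 1): G2/F3 m7 untreated
  -> R7 @ bar 5 tick 2 v(1,): F3->B2 leap 6st
  -> R3 @ bar 6 tick 0 v(0, 1): D3 above B2
  -> R3 @ bar 6 tick 1 v(0, 1): D3 above B2
  -> R7 @ bar 6 tick 2 v(1,): B2->A3 leap 10st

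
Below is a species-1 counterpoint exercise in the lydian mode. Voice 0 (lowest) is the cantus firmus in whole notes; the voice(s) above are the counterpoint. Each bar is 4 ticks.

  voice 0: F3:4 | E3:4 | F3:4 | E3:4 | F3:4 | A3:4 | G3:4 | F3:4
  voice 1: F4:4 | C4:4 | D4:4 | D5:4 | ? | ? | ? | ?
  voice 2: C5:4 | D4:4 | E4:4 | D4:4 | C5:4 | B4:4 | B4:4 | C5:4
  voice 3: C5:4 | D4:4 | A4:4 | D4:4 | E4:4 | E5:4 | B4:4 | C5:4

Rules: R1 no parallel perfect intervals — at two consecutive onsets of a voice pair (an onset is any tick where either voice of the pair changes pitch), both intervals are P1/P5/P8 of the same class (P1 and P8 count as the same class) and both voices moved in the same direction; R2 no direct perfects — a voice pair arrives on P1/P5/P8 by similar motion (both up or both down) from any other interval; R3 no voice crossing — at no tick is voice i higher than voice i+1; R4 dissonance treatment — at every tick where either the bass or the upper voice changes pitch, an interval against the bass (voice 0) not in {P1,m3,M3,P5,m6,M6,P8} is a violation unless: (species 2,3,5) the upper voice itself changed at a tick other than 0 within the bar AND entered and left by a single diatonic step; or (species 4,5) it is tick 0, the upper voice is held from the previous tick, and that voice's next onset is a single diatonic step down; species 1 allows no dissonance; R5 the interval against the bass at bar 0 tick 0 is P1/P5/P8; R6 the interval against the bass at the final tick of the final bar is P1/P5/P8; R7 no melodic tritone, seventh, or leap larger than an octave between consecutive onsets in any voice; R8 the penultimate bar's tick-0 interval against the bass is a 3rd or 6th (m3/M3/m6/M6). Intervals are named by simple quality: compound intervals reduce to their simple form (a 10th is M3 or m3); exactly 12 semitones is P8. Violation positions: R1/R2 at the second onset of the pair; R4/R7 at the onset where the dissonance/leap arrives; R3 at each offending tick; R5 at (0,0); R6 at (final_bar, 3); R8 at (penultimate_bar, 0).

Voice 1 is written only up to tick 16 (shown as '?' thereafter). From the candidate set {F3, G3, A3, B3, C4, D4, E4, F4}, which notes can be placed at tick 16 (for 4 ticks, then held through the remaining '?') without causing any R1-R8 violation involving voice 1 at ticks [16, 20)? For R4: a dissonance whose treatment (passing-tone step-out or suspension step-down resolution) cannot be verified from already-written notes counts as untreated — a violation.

F3: violates R7
G3: violates R4,R7
A3: violates R7
B3: violates R4,R7
C4: violates R7
D4: legal
E4: violates R4,R7
F4: legal

{D4, F4}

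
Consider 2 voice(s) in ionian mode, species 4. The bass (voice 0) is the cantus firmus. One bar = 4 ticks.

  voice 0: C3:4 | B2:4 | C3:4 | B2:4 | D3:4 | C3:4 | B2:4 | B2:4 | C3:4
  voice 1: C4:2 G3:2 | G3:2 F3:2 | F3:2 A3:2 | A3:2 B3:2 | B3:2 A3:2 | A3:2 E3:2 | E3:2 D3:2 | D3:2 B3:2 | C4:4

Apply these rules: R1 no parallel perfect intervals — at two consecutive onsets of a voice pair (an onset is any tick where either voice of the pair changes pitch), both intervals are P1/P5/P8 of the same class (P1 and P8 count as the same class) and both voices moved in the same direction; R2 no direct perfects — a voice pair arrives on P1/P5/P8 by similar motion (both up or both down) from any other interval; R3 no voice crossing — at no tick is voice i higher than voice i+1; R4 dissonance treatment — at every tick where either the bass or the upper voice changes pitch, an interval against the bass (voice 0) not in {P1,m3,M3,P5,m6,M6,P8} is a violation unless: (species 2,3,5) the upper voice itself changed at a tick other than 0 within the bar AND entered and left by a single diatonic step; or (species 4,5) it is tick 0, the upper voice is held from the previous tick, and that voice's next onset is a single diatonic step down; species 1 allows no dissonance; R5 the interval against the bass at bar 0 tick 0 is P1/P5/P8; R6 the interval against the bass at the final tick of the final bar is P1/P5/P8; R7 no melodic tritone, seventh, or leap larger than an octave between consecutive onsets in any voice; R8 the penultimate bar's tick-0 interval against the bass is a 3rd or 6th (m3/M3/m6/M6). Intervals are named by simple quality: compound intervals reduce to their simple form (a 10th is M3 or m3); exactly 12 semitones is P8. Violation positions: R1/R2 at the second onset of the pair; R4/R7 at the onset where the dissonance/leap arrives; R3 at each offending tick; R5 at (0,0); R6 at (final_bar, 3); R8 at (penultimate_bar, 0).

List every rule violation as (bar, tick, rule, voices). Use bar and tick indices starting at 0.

bar 0: v0=C3 v1=C4 downbeat P8
bar 1: v0=B2 v1=G3 downbeat m6
bar 2: v0=C3 v1=F3 downbeat P4
bar 3: v0=B2 v1=A3 downbeat m7
bar 4: v0=D3 v1=B3 downbeat M6
bar 5: v0=C3 v1=A3 downbeat M6
bar 6: v0=B2 v1=E3 downbeat P4
bar 7: v0=B2 v1=D3 downbeat m3
bar 8: v0=C3 v1=C4 downbeat P8
  -> R4 @ bar 1 tick 2 v(0, 1): B2/F3 TT untreated
  -> R4 @ bar 2 tick 0 v(0, 1): C3/F3 P4 untreated
  -> R4 @ bar 3 tick 0 v(0, 1): B2/A3 m7 untreated
  -> R1 @ bar 8 tick 0 v(0, 1): B2/B3 P8 -> C3/C4 P8 similar

(1, 2, R4, (0, 1))
(2, 0, R4, (0, 1))
(3, 0, R4, (0, 1))
(8, 0, R1, (0, 1))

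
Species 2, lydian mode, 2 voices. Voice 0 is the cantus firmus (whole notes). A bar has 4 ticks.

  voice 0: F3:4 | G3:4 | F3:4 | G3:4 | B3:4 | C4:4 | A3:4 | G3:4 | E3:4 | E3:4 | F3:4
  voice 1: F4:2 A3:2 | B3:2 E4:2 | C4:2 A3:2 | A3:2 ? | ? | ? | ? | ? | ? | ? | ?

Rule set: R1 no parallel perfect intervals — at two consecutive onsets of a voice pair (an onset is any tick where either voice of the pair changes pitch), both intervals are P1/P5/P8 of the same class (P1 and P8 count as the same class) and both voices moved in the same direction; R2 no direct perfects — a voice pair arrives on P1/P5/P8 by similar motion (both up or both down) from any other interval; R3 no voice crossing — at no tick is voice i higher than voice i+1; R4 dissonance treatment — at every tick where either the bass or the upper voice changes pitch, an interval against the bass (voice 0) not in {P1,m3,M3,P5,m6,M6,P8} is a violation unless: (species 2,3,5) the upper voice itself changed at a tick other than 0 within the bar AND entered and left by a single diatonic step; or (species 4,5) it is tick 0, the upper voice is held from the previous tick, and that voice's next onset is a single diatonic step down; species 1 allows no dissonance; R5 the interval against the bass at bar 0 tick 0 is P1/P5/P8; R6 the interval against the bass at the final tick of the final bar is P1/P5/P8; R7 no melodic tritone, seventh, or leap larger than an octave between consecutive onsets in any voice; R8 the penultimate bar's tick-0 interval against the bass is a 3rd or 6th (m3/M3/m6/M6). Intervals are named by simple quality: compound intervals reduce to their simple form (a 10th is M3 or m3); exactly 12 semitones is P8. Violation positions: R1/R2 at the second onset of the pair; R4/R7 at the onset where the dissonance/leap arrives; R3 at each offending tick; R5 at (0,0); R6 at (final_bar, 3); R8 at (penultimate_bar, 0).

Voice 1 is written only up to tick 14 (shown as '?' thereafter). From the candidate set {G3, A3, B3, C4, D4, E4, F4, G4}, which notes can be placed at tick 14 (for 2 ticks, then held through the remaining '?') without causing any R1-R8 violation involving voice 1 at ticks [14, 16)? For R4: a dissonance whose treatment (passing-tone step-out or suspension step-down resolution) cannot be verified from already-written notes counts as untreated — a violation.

{A3, B3, D4, E4, G3}

G3: legal
A3: legal
B3: legal
C4: violates R4
D4: legal
E4: legal
F4: violates R4
G4: violates R7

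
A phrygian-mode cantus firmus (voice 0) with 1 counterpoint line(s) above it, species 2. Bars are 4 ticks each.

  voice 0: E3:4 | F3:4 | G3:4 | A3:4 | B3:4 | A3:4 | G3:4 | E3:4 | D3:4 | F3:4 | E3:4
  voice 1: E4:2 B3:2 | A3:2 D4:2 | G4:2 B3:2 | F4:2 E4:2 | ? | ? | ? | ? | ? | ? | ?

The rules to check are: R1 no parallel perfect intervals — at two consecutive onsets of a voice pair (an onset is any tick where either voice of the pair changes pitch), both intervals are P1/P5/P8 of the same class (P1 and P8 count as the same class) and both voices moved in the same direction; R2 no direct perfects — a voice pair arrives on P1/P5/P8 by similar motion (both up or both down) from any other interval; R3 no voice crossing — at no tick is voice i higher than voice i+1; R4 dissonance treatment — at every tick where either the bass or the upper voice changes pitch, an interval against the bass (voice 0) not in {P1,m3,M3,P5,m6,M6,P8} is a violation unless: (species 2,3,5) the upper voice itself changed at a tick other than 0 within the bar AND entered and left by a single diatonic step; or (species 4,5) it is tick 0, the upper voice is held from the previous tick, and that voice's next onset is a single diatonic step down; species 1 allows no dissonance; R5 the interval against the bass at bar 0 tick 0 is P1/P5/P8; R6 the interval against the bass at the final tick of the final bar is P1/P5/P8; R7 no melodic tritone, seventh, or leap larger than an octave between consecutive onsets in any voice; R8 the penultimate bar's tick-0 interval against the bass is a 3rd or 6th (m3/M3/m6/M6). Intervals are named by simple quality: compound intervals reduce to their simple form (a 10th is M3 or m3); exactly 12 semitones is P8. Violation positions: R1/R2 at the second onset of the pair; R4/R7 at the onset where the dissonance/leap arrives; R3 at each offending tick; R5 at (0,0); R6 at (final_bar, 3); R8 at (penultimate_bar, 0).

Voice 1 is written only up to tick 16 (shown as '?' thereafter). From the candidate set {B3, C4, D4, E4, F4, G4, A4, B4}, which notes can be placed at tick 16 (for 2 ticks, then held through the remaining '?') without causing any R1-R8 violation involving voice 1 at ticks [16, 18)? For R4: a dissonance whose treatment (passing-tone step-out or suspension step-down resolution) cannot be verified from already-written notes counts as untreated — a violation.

{B3, D4, G4}

B3: legal
C4: violates R4
D4: legal
E4: violates R4
F4: violates R4
G4: legal
A4: violates R4
B4: violates R2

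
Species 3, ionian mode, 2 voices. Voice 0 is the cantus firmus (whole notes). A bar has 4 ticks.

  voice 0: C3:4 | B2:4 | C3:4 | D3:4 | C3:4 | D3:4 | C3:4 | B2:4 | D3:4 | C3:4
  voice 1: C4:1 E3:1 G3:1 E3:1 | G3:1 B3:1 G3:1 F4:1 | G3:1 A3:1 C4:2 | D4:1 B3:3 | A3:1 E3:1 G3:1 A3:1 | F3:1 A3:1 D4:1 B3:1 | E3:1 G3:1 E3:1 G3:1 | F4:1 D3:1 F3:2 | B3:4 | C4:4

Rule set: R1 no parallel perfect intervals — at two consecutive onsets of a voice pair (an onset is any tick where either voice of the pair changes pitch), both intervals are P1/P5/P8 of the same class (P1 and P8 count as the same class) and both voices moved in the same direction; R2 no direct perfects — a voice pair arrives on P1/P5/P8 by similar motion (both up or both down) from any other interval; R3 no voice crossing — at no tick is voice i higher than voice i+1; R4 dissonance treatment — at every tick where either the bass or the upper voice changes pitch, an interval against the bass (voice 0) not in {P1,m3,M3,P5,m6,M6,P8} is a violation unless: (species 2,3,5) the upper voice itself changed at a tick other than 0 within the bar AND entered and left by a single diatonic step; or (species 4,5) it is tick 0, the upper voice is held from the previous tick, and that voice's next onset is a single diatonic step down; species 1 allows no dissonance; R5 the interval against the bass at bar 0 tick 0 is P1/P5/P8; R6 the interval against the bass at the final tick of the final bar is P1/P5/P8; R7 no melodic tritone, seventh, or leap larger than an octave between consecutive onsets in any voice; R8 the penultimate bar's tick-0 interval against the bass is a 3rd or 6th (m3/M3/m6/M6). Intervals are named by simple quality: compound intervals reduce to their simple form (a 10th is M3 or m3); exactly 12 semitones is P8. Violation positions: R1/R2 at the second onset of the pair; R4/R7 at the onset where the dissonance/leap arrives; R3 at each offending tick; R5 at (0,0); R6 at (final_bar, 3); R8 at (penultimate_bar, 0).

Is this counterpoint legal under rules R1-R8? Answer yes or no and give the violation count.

bar 0: v0=C3 v1=C4 (P8)
bar 1: v0=B2 v1=G3 (m6)
bar 2: v0=C3 v1=G3 (P5)
bar 3: v0=D3 v1=D4 (P8)
bar 4: v0=C3 v1=A3 (M6)
bar 5: v0=D3 v1=F3 (m3)
bar 6: v0=C3 v1=E3 (M3)
bar 7: v0=B2 v1=F4 (TT)
bar 8: v0=D3 v1=B3 (M6)
bar 9: v0=C3 v1=C4 (P8)
  R4 @ bar1.3: B2/F4 TT untreated
  R7 @ bar1.3: G3->F4 leap 10st
  R7 @ bar2.0: F4->G3 leap 10st
  R1 @ bar3.0: C3/C4 P8 -> D3/D4 P8 similar
  R4 @ bar7.0: B2/F4 TT untreated
  R7 @ bar7.0: G3->F4 leap 10st
  R7 @ bar7.1: F4->D3 leap 15st
  R4 @ bar7.2: B2/F3 TT untreated
  R7 @ bar8.0: F3->B3 leap 6st

No (9 violations)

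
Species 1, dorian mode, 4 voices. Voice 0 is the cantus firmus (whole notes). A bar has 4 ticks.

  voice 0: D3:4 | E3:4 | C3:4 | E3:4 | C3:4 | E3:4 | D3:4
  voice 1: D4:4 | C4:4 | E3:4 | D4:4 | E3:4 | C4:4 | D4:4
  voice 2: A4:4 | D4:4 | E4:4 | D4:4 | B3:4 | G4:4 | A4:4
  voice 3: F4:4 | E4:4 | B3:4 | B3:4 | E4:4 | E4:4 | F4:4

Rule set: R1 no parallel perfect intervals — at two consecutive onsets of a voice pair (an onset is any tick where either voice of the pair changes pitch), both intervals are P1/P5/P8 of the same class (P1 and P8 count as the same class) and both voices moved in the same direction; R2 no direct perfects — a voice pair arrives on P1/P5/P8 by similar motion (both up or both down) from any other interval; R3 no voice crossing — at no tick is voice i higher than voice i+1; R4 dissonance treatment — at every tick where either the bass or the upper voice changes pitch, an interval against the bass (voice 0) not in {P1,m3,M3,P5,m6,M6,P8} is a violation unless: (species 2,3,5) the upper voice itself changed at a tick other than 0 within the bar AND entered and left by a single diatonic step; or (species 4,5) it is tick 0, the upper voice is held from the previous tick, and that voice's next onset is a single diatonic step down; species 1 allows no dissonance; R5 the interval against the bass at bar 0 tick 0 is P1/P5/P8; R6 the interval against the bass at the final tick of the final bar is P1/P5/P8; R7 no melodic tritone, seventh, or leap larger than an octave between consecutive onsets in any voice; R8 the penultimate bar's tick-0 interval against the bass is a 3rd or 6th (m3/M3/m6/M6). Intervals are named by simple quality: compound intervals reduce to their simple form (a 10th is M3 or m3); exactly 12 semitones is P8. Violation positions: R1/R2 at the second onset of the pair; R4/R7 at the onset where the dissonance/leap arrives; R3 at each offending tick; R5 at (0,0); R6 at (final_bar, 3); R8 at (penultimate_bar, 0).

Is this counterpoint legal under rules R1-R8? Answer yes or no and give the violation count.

bar 0: v0=D3 v1=D4 v2=A4 v3=F4 (m3)
bar 1: v0=E3 v1=C4 v2=D4 v3=E4 (P8)
bar 2: v0=C3 v1=E3 v2=E4 v3=B3 (M7)
bar 3: v0=E3 v1=D4 v2=D4 v3=B3 (P5)
bar 4: v0=C3 v1=E3 v2=B3 v3=E4 (M3)
bar 5: v0=E3 v1=C4 v2=G4 v3=E4 (P8)
bar 6: v0=D3 v1=D4 v2=A4 v3=F4 (m3)
  R3 @ bar0.0: A4 above F4
  R5 @ bar0.0: opens on m3
  R3 @ bar0.1: A4 above F4
  R3 @ bar0.2: A4 above F4
  R3 @ bar0.3: A4 above F4
  R4 @ bar1.0: E3/D4 m7 untreated
  R2 @ bar2.0: C4/E4 M3 -> E3/B3 P5 similar
  R3 @ bar2.0: E4 above B3
  R4 @ bar2.0: C3/B3 M7 untreated
  R3 @ bar2.1: E4 above B3
  R3 @ bar2.2: E4 above B3
  R3 @ bar2.3: E4 above B3
  R3 @ bar3.0: D4 above B3
  R4 @ bar3.0: E3/D4 m7 untreated
  R4 @ bar3.0: E3/D4 m7 untreated
  R7 @ bar3.0: E3->D4 leap 10st
  R3 @ bar3.1: D4 above B3
  R3 @ bar3.2: D4 above B3
  R3 @ bar3.3: D4 above B3
  R2 @ bar4.0: D4/D4 P1 -> E3/B3 P5 similar
  R4 @ bar4.0: C3/B3 M7 untreated
  R7 @ bar4.0: D4->E3 leap 10st
  R1 @ bar5.0: E3/B3 P5 -> C4/G4 P5 similar
  R3 @ bar5.0: G4 above E4
  R8 @ bar5.0: penult P8 not 3rd/6th
  R3 @ bar5.1: G4 above E4
  R3 @ bar5.2: G4 above E4
  R3 @ bar5.3: G4 above E4
  R1 @ bar6.0: C4/G4 P5 -> D4/A4 P5 similar
  R3 @ bar6.0: A4 above F4
  R3 @ bar6.1: A4 above F4
  R3 @ bar6.2: A4 above F4
  R3 @ bar6.3: A4 above F4
  R6 @ bar6.3: closes on m3

No (34 violations)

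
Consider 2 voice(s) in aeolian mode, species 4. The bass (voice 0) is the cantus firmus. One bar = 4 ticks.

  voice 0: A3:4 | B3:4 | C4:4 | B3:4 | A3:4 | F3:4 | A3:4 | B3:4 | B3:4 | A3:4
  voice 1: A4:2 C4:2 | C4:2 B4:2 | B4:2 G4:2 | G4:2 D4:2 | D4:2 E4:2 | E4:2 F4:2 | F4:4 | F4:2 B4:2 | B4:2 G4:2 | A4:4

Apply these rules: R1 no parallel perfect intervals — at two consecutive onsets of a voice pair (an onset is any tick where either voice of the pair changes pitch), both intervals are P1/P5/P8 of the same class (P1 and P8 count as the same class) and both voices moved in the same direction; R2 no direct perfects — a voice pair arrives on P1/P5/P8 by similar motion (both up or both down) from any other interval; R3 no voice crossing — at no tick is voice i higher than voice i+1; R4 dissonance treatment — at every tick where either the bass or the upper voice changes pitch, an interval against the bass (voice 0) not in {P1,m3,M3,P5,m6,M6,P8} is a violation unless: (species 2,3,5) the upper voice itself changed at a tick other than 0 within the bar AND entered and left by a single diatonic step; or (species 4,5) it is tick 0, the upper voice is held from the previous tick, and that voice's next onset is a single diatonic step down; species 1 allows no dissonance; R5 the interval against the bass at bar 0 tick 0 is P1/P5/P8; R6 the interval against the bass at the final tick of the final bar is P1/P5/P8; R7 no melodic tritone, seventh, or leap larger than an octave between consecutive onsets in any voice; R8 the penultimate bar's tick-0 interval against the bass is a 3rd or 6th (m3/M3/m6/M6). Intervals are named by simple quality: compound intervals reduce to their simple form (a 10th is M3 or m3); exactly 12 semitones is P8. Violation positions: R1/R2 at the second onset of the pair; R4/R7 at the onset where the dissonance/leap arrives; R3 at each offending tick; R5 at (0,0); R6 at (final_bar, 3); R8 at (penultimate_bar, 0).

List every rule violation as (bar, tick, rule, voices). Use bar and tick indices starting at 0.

(1, 0, R4, (0, 1))
(1, 2, R7, (1,))
(2, 0, R4, (0, 1))
(4, 0, R4, (0, 1))
(5, 0, R4, (0, 1))
(7, 0, R4, (0, 1))
(7, 2, R7, (1,))
(8, 0, R8, (0, 1))

bar 0: v0=A3 v1=A4 downbeat P8
bar 1: v0=B3 v1=C4 downbeat m2
bar 2: v0=C4 v1=B4 downbeat M7
bar 3: v0=B3 v1=G4 downbeat m6
bar 4: v0=A3 v1=D4 downbeat P4
bar 5: v0=F3 v1=E4 downbeat M7
bar 6: v0=A3 v1=F4 downbeat m6
bar 7: v0=B3 v1=F4 downbeat TT
bar 8: v0=B3 v1=B4 downbeat P8
bar 9: v0=A3 v1=A4 downbeat P8
  -> R4 @ bar 1 tick 0 v(0, 1): B3/C4 m2 untreated
  -> R7 @ bar 1 tick 2 v(1,): C4->B4 leap 11st
  -> R4 @ bar 2 tick 0 v(0, 1): C4/B4 M7 untreated
  -> R4 @ bar 4 tick 0 v(0, 1): A3/D4 P4 untreated
  -> R4 @ bar 5 tick 0 v(0, 1): F3/E4 M7 untreated
  -> R4 @ bar 7 tick 0 v(0, 1): B3/F4 TT untreated
  -> R7 @ bar 7 tick 2 v(1,): F4->B4 leap 6st
  -> R8 @ bar 8 tick 0 v(0, 1): penult P8 not 3rd/6th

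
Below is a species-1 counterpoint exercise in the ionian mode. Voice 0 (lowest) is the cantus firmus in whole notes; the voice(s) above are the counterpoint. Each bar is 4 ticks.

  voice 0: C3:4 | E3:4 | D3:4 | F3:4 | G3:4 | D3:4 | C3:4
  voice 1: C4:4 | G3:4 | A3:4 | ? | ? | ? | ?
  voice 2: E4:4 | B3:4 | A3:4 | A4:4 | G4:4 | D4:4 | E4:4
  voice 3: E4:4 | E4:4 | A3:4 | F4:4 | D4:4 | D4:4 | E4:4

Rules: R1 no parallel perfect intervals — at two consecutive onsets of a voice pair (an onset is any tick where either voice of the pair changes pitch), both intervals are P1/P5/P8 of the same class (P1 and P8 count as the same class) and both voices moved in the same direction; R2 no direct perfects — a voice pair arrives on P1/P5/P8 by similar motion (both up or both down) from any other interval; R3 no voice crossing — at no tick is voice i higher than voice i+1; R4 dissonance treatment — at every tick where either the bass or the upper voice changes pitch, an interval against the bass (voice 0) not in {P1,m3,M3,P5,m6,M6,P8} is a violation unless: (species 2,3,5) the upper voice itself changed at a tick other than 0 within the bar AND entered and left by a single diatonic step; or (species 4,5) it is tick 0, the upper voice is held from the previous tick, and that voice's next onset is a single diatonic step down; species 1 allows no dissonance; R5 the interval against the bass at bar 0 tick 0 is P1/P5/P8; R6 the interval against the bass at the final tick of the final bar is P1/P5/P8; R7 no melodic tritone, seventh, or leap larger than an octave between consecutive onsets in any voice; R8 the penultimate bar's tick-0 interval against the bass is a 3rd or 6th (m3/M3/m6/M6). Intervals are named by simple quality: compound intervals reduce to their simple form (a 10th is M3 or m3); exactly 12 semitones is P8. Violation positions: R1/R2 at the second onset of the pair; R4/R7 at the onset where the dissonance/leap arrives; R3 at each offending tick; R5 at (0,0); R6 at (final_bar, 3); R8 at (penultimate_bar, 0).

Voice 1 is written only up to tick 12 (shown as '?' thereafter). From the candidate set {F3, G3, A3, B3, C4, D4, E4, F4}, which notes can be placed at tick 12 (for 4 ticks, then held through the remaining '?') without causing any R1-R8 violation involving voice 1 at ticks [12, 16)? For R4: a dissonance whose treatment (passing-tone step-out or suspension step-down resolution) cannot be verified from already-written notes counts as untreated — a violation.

F3: legal
G3: violates R4
A3: legal
B3: violates R4
C4: violates R1
D4: violates R2
E4: violates R4
F4: violates R1,R2

{A3, F3}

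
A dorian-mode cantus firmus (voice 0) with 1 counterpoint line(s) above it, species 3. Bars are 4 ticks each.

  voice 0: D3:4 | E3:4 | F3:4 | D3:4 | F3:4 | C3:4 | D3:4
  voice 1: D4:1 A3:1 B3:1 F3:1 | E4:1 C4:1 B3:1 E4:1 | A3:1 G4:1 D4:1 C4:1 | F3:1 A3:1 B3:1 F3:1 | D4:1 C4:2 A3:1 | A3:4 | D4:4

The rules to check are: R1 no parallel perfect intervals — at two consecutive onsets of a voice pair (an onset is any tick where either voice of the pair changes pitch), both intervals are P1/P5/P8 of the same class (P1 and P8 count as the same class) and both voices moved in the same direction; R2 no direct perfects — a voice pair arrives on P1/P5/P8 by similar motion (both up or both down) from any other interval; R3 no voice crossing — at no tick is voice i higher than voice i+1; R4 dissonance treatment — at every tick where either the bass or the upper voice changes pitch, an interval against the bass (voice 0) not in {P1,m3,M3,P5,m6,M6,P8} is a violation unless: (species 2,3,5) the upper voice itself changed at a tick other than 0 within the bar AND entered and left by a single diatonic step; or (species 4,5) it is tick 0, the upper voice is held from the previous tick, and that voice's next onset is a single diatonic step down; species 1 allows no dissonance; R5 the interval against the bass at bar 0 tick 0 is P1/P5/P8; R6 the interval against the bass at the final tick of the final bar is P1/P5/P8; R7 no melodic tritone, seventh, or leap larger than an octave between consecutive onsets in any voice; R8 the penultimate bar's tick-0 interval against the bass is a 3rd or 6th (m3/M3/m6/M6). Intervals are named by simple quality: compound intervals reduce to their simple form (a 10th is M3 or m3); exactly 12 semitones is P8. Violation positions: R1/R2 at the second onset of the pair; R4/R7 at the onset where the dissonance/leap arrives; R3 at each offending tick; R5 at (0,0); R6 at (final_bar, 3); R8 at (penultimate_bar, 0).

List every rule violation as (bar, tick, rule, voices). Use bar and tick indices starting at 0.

bar 0: v0=D3 v1=D4 downbeat P8
bar 1: v0=E3 v1=E4 downbeat P8
bar 2: v0=F3 v1=A3 downbeat M3
bar 3: v0=D3 v1=F3 downbeat m3
bar 4: v0=F3 v1=D4 downbeat M6
bar 5: v0=C3 v1=A3 downbeat M6
bar 6: v0=D3 v1=D4 downbeat P8
  -> R7 @ bar 0 tick 3 v(1,): B3->F3 leap 6st
  -> R2 @ bar 1 tick 0 v(0, 1): D3/F3 m3 -> E3/E4 P8 similar
  -> R7 @ bar 1 tick 0 v(1,): F3->E4 leap 11st
  -> R4 @ bar 2 tick 1 v(0, 1): F3/G4 M2 untreated
  -> R7 @ bar 2 tick 1 v(1,): A3->G4 leap 10st
  -> R7 @ bar 3 tick 3 v(1,): B3->F3 leap 6st
  -> R2 @ bar 6 tick 0 v(0, 1): C3/A3 M6 -> D3/D4 P8 similar

(0, 3, R7, (1,))
(1, 0, R2, (0, 1))
(1, 0, R7, (1,))
(2, 1, R4, (0, 1))
(2, 1, R7, (1,))
(3, 3, R7, (1,))
(6, 0, R2, (0, 1))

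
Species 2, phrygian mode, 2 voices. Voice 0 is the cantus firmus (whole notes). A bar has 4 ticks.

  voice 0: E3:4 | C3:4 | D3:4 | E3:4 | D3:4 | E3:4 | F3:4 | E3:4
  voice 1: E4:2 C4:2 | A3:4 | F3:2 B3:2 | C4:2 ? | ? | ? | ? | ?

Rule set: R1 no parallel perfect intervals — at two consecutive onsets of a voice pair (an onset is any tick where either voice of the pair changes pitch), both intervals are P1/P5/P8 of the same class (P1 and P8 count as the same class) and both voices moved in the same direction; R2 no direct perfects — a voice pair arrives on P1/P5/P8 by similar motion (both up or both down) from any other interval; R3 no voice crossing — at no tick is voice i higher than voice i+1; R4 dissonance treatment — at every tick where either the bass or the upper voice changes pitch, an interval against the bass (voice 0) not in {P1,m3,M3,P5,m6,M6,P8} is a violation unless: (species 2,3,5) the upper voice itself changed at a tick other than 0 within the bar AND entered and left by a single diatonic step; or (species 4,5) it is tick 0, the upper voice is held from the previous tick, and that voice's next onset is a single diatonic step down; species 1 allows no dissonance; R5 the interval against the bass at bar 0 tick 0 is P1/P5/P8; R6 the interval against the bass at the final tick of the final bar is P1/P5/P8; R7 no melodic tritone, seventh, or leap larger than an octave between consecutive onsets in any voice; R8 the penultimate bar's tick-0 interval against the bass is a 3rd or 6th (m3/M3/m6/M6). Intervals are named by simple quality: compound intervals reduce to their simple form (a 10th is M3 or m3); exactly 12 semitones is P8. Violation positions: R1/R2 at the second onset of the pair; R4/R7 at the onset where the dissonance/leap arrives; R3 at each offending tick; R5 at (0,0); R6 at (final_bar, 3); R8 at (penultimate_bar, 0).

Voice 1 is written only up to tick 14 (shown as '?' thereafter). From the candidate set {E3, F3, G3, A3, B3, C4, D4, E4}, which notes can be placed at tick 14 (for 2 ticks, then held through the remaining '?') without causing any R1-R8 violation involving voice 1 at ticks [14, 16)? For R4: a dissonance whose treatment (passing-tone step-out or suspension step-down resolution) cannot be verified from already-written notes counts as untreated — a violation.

E3: legal
F3: violates R4
G3: legal
A3: violates R4
B3: legal
C4: legal
D4: violates R4
E4: legal

{B3, C4, E3, E4, G3}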